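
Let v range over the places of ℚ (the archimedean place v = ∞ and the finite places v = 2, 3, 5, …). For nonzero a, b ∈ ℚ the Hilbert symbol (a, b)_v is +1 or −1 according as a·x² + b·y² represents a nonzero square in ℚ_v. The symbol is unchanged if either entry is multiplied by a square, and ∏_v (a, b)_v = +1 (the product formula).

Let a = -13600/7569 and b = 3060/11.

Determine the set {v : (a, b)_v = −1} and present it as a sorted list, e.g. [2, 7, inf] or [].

(a, b) ≡ (-34, 935) mod (ℚ^×)²; places V = {2, 3, 5, 11, 17, 29, ∞}.
(a,b)_∞: sgn(-34)=−, sgn(935)=+, so +1.
(a,b)_2: α=5, β=2; u≡7, v≡7 (mod 8); ε(u)ε(v)=1·1, αω(v)=5·0, βω(u)=2·0; sum ≡ 1  ⇒  -1.
(a,b)_5: α=2, u≡4; β=1, v≡2 (mod 5); (4|5)=+1, (2|5)=-1; sign (−1)^0·+1^1·-1^2 = +1.
(a,b)_3: α=-2, u≡2; β=2, v≡2 (mod 3); (2|3)=-1, (2|3)=-1; sign (−1)^0·-1^2·-1^-2 = +1.
(a,b)_11: α=0, u≡7; β=-1, v≡2 (mod 11); (7|11)=-1, (2|11)=-1; sign (−1)^0·-1^-1·-1^0 = -1.
(a,b)_17: α=1, u≡4; β=1, v≡4 (mod 17); (4|17)=+1, (4|17)=+1; sign (−1)^0·+1^1·+1^1 = +1.
(a,b)_29: α=-2, u≡13; β=0, v≡4 (mod 29); (13|29)=+1, (4|29)=+1; sign (−1)^0·+1^0·+1^-2 = +1.
(-34, 935 / ℚ) ramifies at {2, 11}: a division algebra.

[2, 11]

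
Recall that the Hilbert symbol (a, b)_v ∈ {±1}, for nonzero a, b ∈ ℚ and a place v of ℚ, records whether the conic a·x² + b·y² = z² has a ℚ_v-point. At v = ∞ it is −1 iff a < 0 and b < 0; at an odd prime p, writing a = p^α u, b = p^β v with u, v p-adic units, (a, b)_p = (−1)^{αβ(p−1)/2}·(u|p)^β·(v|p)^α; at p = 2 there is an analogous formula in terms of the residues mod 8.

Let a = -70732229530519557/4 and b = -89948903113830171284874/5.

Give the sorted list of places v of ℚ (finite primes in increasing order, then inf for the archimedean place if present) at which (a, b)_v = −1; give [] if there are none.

(a, b) ≡ (-77, -54399730) mod (ℚ^×)²; places V = {2, 3, 5, 7, 11, 13, 31, 43, 53, ∞}.
(a,b)_5: α=0, u≡2; β=-1, v≡1 (mod 5); (2|5)=-1, (1|5)=+1; sign (−1)^0·-1^-1·+1^0 = -1.
(a,b)_3: α=2, u≡1; β=4, v≡2 (mod 3); (1|3)=+1, (2|3)=-1; sign (−1)^0·+1^4·-1^2 = +1.
(a,b)_53: α=2, u≡46; β=3, v≡31 (mod 53); (46|53)=+1, (31|53)=-1; sign (−1)^0·+1^3·-1^2 = +1.
(a,b)_31: α=2, u≡25; β=3, v≡25 (mod 31); (25|31)=+1, (25|31)=+1; sign (−1)^0·+1^3·+1^2 = +1.
(a,b)_43: α=2, u≡21; β=3, v≡4 (mod 43); (21|43)=+1, (4|43)=+1; sign (−1)^0·+1^3·+1^2 = +1.
(a,b)_11: α=3, u≡4; β=3, v≡5 (mod 11); (4|11)=+1, (5|11)=+1; sign (−1)^1·+1^3·+1^3 = -1.
(a,b)_13: α=2, u≡12; β=2, v≡11 (mod 13); (12|13)=+1, (11|13)=-1; sign (−1)^0·+1^2·-1^2 = +1.
(a,b)_∞: sgn(-77)=−, sgn(-54399730)=−, so -1.
(a,b)_2: α=-2, β=1; u≡3, v≡7 (mod 8); ε(u)ε(v)=1·1, αω(v)=-2·0, βω(u)=1·1; sum ≡ 0  ⇒  +1.
(a,b)_7: α=1, u≡5; β=1, v≡3 (mod 7); (5|7)=-1, (3|7)=-1; sign (−1)^1·-1^1·-1^1 = -1.
Ram(-77, -54399730) = {5, 7, 11, ∞}; no ℚ_5-point on the conic.

[5, 7, 11, inf]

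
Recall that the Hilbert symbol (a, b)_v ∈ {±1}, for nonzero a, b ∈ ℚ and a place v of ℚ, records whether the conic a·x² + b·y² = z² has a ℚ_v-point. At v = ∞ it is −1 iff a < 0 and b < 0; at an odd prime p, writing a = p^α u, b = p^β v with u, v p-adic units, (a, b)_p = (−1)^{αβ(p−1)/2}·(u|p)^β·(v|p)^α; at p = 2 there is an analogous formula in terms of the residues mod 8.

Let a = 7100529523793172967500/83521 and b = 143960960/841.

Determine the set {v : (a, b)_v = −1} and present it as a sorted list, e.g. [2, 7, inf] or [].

[3, 5, 7, 13]

Mod squares: a ≡ 3003, b ≡ 110. Check v ∈ {∞, 2, 3, 5, 7, 11, 13, 17, 19, 29}.
v=7: a=7^7·(≡2), b=7^0·(≡3) mod 7; (2|7)=+1, (3|7)=-1; (−1)^{7·0·3}·(+1)^0·(-1)^7 = -1.
v=11: a=11^5·(≡5), b=11^3·(≡6) mod 11; (5|11)=+1, (6|11)=-1; (−1)^{5·3·5}·(+1)^3·(-1)^5 = +1.
v=19: a=19^2·(≡4), b=19^0·(≡10) mod 19; (4|19)=+1, (10|19)=-1; (−1)^{2·0·9}·(+1)^0·(-1)^2 = +1.
v=∞: 3003 > 0 and 110 > 0  ⇒  (a,b)_∞ = +1.
v=29: a=29^0·(≡5), b=29^-2·(≡1) mod 29; (5|29)=+1, (1|29)=+1; (−1)^{0·-2·14}·(+1)^-2·(+1)^0 = +1.
v=3: a=3^3·(≡2), b=3^0·(≡2) mod 3; (2|3)=-1, (2|3)=-1; (−1)^{3·0·1}·(-1)^0·(-1)^3 = -1.
v=17: a=17^-4·(≡7), b=17^0·(≡8) mod 17; (7|17)=-1, (8|17)=+1; (−1)^{-4·0·8}·(-1)^0·(+1)^-4 = +1.
v=2: v_2(a)=2, v_2(b)=7; units ≡ 3, 7 (mod 8); ε·ε+αω+βω = 1·1+2·0+7·1 ≡ 0  ⇒  (a,b)_2 = +1.
v=5: a=5^4·(≡3), b=5^1·(≡2) mod 5; (3|5)=-1, (2|5)=-1; (−1)^{4·1·2}·(-1)^1·(-1)^4 = -1.
v=13: a=13^3·(≡9), b=13^2·(≡6) mod 13; (9|13)=+1, (6|13)=-1; (−1)^{3·2·6}·(+1)^2·(-1)^3 = -1.
|Ram(3003, 110)| = 4, even; anisotropic at {3, 5, 7, 13}.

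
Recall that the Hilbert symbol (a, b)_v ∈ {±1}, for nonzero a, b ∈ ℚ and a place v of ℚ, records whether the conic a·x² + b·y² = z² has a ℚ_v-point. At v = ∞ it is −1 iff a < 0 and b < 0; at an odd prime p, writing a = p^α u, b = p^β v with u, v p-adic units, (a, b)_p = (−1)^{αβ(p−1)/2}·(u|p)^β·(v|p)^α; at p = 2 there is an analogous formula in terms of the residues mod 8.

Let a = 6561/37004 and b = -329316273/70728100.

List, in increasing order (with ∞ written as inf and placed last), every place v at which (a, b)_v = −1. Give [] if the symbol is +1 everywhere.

[2, 3]

(a, b) ≡ (11, -33) mod (ℚ^×)²; places V = {2, 3, 5, 11, 13, 29, ∞}.
(a,b)_11: α=-1, u≡3; β=1, v≡7 (mod 11); (3|11)=+1, (7|11)=-1; sign (−1)^1·+1^1·-1^-1 = +1.
(a,b)_5: α=0, u≡4; β=-2, v≡3 (mod 5); (4|5)=+1, (3|5)=-1; sign (−1)^0·+1^-2·-1^0 = +1.
(a,b)_29: α=-2, u≡14; β=-4, v≡1 (mod 29); (14|29)=-1, (1|29)=+1; sign (−1)^0·-1^-4·+1^-2 = +1.
(a,b)_2: α=-2, β=-2; u≡3, v≡7 (mod 8); ε(u)ε(v)=1·1, αω(v)=-2·0, βω(u)=-2·1; sum ≡ 1  ⇒  -1.
(a,b)_∞: sgn(11)=+, sgn(-33)=−, so +1.
(a,b)_13: α=0, u≡8; β=2, v≡5 (mod 13); (8|13)=-1, (5|13)=-1; sign (−1)^0·-1^2·-1^0 = +1.
(a,b)_3: α=8, u≡2; β=11, v≡1 (mod 3); (2|3)=-1, (1|3)=+1; sign (−1)^0·-1^11·+1^8 = -1.
|Ram(11, -33)| = 2, even; anisotropic at {2, 3}.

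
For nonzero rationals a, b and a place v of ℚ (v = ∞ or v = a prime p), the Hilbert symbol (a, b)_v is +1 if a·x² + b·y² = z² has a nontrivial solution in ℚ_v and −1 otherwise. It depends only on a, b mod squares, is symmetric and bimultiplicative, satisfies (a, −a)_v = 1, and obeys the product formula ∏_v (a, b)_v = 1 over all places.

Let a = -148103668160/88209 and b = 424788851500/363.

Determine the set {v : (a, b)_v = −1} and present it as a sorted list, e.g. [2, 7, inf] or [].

[5, 13, 17, 23, 29, 43]

Mod squares: a ≡ -3335, b ≡ 142545. Check v ∈ {∞, 2, 3, 5, 7, 11, 13, 17, 23, 29, 43}.
v=43: a=43^0·(≡20), b=43^1·(≡16) mod 43; (20|43)=-1, (16|43)=+1; (−1)^{0·1·21}·(-1)^1·(+1)^0 = -1.
v=∞: -3335 < 0 and 142545 > 0  ⇒  (a,b)_∞ = +1.
v=5: a=5^1·(≡2), b=5^3·(≡4) mod 5; (2|5)=-1, (4|5)=+1; (−1)^{1·3·2}·(-1)^3·(+1)^1 = -1.
v=2: v_2(a)=6, v_2(b)=2; units ≡ 1, 1 (mod 8); ε·ε+αω+βω = 0·0+6·0+2·0 ≡ 0  ⇒  (a,b)_2 = +1.
v=11: a=11^-2·(≡1), b=11^-2·(≡8) mod 11; (1|11)=+1, (8|11)=-1; (−1)^{-2·-2·5}·(+1)^-2·(-1)^-2 = +1.
v=7: a=7^4·(≡4), b=7^0·(≡1) mod 7; (4|7)=+1, (1|7)=+1; (−1)^{4·0·3}·(+1)^0·(+1)^4 = +1.
v=3: a=3^-6·(≡1), b=3^-1·(≡1) mod 3; (1|3)=+1, (1|3)=+1; (−1)^{-6·-1·1}·(+1)^-1·(+1)^-6 = +1.
v=29: a=29^1·(≡25), b=29^0·(≡2) mod 29; (25|29)=+1, (2|29)=-1; (−1)^{1·0·14}·(+1)^0·(-1)^1 = -1.
v=23: a=23^1·(≡6), b=23^2·(≡20) mod 23; (6|23)=+1, (20|23)=-1; (−1)^{1·2·11}·(+1)^2·(-1)^1 = -1.
v=13: a=13^0·(≡5), b=13^3·(≡7) mod 13; (5|13)=-1, (7|13)=-1; (−1)^{0·3·6}·(-1)^3·(-1)^0 = -1.
v=17: a=17^2·(≡5), b=17^1·(≡16) mod 17; (5|17)=-1, (16|17)=+1; (−1)^{2·1·8}·(-1)^1·(+1)^2 = -1.
(-3335, 142545 / ℚ) ramifies at {5, 13, 17, 23, 29, 43}: a division algebra.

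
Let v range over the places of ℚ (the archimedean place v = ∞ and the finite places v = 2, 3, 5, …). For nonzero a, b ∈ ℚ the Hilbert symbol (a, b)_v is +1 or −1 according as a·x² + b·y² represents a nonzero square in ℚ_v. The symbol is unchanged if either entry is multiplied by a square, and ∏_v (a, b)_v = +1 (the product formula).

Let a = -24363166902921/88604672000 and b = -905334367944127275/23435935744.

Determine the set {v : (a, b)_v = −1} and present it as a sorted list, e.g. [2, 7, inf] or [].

[3, 19, 29, inf]

Mod squares: a ≡ -3045, b ≡ -19. Check v ∈ {∞, 2, 3, 5, 7, 11, 13, 19, 23, 29}.
v=2: v_2(a)=-22, v_2(b)=-18; units ≡ 3, 5 (mod 8); ε·ε+αω+βω = 1·0+-22·1+-18·1 ≡ 0  ⇒  (a,b)_2 = +1.
v=19: a=19^2·(≡2), b=19^3·(≡12) mod 19; (2|19)=-1, (12|19)=-1; (−1)^{2·3·9}·(-1)^3·(-1)^2 = -1.
v=5: a=5^-3·(≡4), b=5^2·(≡1) mod 5; (4|5)=+1, (1|5)=+1; (−1)^{-3·2·2}·(+1)^2·(+1)^-3 = +1.
v=7: a=7^1·(≡6), b=7^8·(≡4) mod 7; (6|7)=-1, (4|7)=+1; (−1)^{1·8·3}·(-1)^8·(+1)^1 = +1.
v=13: a=13^-2·(≡12), b=13^-2·(≡7) mod 13; (12|13)=+1, (7|13)=-1; (−1)^{-2·-2·6}·(+1)^-2·(-1)^-2 = +1.
v=3: a=3^3·(≡2), b=3^2·(≡2) mod 3; (2|3)=-1, (2|3)=-1; (−1)^{3·2·1}·(-1)^2·(-1)^3 = -1.
v=∞: -3045 < 0 and -19 < 0  ⇒  (a,b)_∞ = -1.
v=11: a=11^4·(≡7), b=11^2·(≡3) mod 11; (7|11)=-1, (3|11)=+1; (−1)^{4·2·5}·(-1)^2·(+1)^4 = +1.
v=23: a=23^0·(≡21), b=23^-2·(≡18) mod 23; (21|23)=-1, (18|23)=+1; (−1)^{0·-2·11}·(-1)^-2·(+1)^0 = +1.
v=29: a=29^3·(≡12), b=29^2·(≡12) mod 29; (12|29)=-1, (12|29)=-1; (−1)^{3·2·14}·(-1)^2·(-1)^3 = -1.
(-3045, -19 / ℚ) ramifies at {3, 19, 29, ∞}: a division algebra.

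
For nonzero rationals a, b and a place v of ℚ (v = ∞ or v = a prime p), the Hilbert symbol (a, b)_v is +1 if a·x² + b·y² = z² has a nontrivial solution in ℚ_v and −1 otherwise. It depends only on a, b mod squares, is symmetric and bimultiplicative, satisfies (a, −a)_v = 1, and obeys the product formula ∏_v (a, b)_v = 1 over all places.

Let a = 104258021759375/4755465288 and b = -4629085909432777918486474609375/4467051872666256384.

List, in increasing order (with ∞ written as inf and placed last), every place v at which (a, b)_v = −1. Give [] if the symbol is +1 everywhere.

Mod squares: a ≡ 1870, b ≡ -1615. Check v ∈ {∞, 2, 3, 5, 7, 11, 17, 19, 37, 43}.
v=19: a=19^4·(≡13), b=19^11·(≡8) mod 19; (13|19)=-1, (8|19)=-1; (−1)^{4·11·9}·(-1)^11·(-1)^4 = -1.
v=43: a=43^-2·(≡24), b=43^-4·(≡19) mod 43; (24|43)=+1, (19|43)=-1; (−1)^{-2·-4·21}·(+1)^-4·(-1)^-2 = +1.
v=11: a=11^1·(≡5), b=11^2·(≡6) mod 11; (5|11)=+1, (6|11)=-1; (−1)^{1·2·5}·(+1)^2·(-1)^1 = -1.
v=∞: 1870 > 0 and -1615 < 0  ⇒  (a,b)_∞ = +1.
v=37: a=37^2·(≡19), b=37^2·(≡19) mod 37; (19|37)=-1, (19|37)=-1; (−1)^{2·2·18}·(-1)^2·(-1)^2 = +1.
v=7: a=7^-2·(≡4), b=7^-4·(≡1) mod 7; (4|7)=+1, (1|7)=+1; (−1)^{-2·-4·3}·(+1)^-4·(+1)^-2 = +1.
v=5: a=5^5·(≡1), b=5^11·(≡3) mod 5; (1|5)=+1, (3|5)=-1; (−1)^{5·11·2}·(+1)^11·(-1)^5 = -1.
v=2: v_2(a)=-3, v_2(b)=-10; units ≡ 7, 1 (mod 8); ε·ε+αω+βω = 1·0+-3·0+-10·0 ≡ 0  ⇒  (a,b)_2 = +1.
v=17: a=17^1·(≡2), b=17^3·(≡12) mod 17; (2|17)=+1, (12|17)=-1; (−1)^{1·3·8}·(+1)^3·(-1)^1 = -1.
v=3: a=3^-8·(≡1), b=3^-12·(≡2) mod 3; (1|3)=+1, (2|3)=-1; (−1)^{-8·-12·1}·(+1)^-12·(-1)^-8 = +1.
Ram(1870, -1615) = {5, 11, 17, 19}; no ℚ_5-point on the conic.

[5, 11, 17, 19]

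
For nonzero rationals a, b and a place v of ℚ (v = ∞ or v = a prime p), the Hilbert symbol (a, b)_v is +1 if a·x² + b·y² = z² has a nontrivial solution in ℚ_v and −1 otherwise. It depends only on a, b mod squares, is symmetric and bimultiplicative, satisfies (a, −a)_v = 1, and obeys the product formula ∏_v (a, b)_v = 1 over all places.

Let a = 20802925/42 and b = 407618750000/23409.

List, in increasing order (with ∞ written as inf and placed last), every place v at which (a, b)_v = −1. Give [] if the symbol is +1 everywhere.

[2, 3, 11, 13]

(a, b) ≡ (546, 11) mod (ℚ^×)²; places V = {2, 3, 5, 7, 11, 13, 17, 23, ∞}.
(a,b)_17: α=0, u≡1; β=-2, v≡11 (mod 17); (1|17)=+1, (11|17)=-1; sign (−1)^0·+1^-2·-1^0 = +1.
(a,b)_∞: sgn(546)=+, sgn(11)=+, so +1.
(a,b)_3: α=-1, u≡2; β=-4, v≡2 (mod 3); (2|3)=-1, (2|3)=-1; sign (−1)^0·-1^-4·-1^-1 = -1.
(a,b)_13: α=1, u≡1; β=0, v≡8 (mod 13); (1|13)=+1, (8|13)=-1; sign (−1)^0·+1^0·-1^1 = -1.
(a,b)_7: α=-1, u≡4; β=2, v≡1 (mod 7); (4|7)=+1, (1|7)=+1; sign (−1)^0·+1^2·+1^-1 = +1.
(a,b)_5: α=2, u≡1; β=8, v≡1 (mod 5); (1|5)=+1, (1|5)=+1; sign (−1)^0·+1^8·+1^2 = +1.
(a,b)_23: α=2, u≡7; β=0, v≡10 (mod 23); (7|23)=-1, (10|23)=-1; sign (−1)^0·-1^0·-1^2 = +1.
(a,b)_11: α=2, u≡8; β=3, v≡1 (mod 11); (8|11)=-1, (1|11)=+1; sign (−1)^0·-1^3·+1^2 = -1.
(a,b)_2: α=-1, β=4; u≡1, v≡3 (mod 8); ε(u)ε(v)=0·1, αω(v)=-1·1, βω(u)=4·0; sum ≡ 1  ⇒  -1.
|Ram(546, 11)| = 4, even; anisotropic at {2, 3, 11, 13}.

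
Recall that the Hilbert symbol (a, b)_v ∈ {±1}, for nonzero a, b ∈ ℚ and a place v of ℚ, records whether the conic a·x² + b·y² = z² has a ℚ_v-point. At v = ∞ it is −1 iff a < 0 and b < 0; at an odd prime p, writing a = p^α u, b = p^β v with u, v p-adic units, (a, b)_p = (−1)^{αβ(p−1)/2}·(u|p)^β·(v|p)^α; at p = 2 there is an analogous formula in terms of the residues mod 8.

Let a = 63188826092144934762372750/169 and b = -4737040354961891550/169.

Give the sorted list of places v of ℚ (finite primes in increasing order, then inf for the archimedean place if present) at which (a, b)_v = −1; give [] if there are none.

(a, b) ≡ (15170190, -2958) mod (ℚ^×)²; places V = {2, 3, 5, 7, 13, 17, 29, 47, 53, ∞}.
(a,b)_3: α=9, u≡2; β=7, v≡1 (mod 3); (2|3)=-1, (1|3)=+1; sign (−1)^1·-1^7·+1^9 = +1.
(a,b)_5: α=3, u≡3; β=2, v≡2 (mod 5); (3|5)=-1, (2|5)=-1; sign (−1)^0·-1^2·-1^3 = -1.
(a,b)_13: α=-2, u≡10; β=-2, v≡11 (mod 13); (10|13)=+1, (11|13)=-1; sign (−1)^0·+1^-2·-1^-2 = +1.
(a,b)_2: α=1, β=1; u≡7, v≡1 (mod 8); ε(u)ε(v)=1·0, αω(v)=1·0, βω(u)=1·0; sum ≡ 0  ⇒  +1.
(a,b)_53: α=3, u≡23; β=2, v≡24 (mod 53); (23|53)=-1, (24|53)=+1; sign (−1)^0·-1^2·+1^3 = +1.
(a,b)_7: α=3, u≡6; β=2, v≡3 (mod 7); (6|7)=-1, (3|7)=-1; sign (−1)^0·-1^2·-1^3 = -1.
(a,b)_∞: sgn(15170190)=+, sgn(-2958)=−, so +1.
(a,b)_29: α=1, u≡2; β=1, v≡27 (mod 29); (2|29)=-1, (27|29)=-1; sign (−1)^0·-1^1·-1^1 = +1.
(a,b)_17: α=4, u≡9; β=3, v≡15 (mod 17); (9|17)=+1, (15|17)=+1; sign (−1)^0·+1^3·+1^4 = +1.
(a,b)_47: α=3, u≡24; β=2, v≡17 (mod 47); (24|47)=+1, (17|47)=+1; sign (−1)^0·+1^2·+1^3 = +1.
|Ram(15170190, -2958)| = 2, even; anisotropic at {5, 7}.

[5, 7]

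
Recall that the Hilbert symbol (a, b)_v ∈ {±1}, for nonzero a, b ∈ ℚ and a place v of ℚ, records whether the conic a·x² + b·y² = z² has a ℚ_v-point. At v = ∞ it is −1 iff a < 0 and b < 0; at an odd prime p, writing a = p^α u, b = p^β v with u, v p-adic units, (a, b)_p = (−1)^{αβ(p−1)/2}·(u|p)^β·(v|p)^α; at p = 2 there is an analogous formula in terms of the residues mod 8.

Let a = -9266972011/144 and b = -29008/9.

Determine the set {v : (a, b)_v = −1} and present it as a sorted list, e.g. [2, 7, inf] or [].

[11, 29, 37, inf]

Mod squares: a ≡ -9643051, b ≡ -37. Check v ∈ {∞, 2, 3, 7, 11, 19, 29, 31, 37, 43}.
v=∞: -9643051 < 0 and -37 < 0  ⇒  (a,b)_∞ = -1.
v=19: a=19^1·(≡18), b=19^0·(≡9) mod 19; (18|19)=-1, (9|19)=+1; (−1)^{1·0·9}·(-1)^0·(+1)^1 = +1.
v=7: a=7^0·(≡1), b=7^2·(≡5) mod 7; (1|7)=+1, (5|7)=-1; (−1)^{0·2·3}·(+1)^2·(-1)^0 = +1.
v=29: a=29^1·(≡20), b=29^0·(≡12) mod 29; (20|29)=+1, (12|29)=-1; (−1)^{1·0·14}·(+1)^0·(-1)^1 = -1.
v=11: a=11^1·(≡5), b=11^0·(≡6) mod 11; (5|11)=+1, (6|11)=-1; (−1)^{1·0·5}·(+1)^0·(-1)^1 = -1.
v=43: a=43^1·(≡31), b=43^0·(≡21) mod 43; (31|43)=+1, (21|43)=+1; (−1)^{1·0·21}·(+1)^0·(+1)^1 = +1.
v=37: a=37^1·(≡29), b=37^1·(≡28) mod 37; (29|37)=-1, (28|37)=+1; (−1)^{1·1·18}·(-1)^1·(+1)^1 = -1.
v=31: a=31^2·(≡23), b=31^0·(≡25) mod 31; (23|31)=-1, (25|31)=+1; (−1)^{2·0·15}·(-1)^0·(+1)^2 = +1.
v=2: v_2(a)=-4, v_2(b)=4; units ≡ 5, 3 (mod 8); ε·ε+αω+βω = 0·1+-4·1+4·1 ≡ 0  ⇒  (a,b)_2 = +1.
v=3: a=3^-2·(≡2), b=3^-2·(≡2) mod 3; (2|3)=-1, (2|3)=-1; (−1)^{-2·-2·1}·(-1)^-2·(-1)^-2 = +1.
(-9643051, -37 / ℚ) ramifies at {11, 29, 37, ∞}: a division algebra.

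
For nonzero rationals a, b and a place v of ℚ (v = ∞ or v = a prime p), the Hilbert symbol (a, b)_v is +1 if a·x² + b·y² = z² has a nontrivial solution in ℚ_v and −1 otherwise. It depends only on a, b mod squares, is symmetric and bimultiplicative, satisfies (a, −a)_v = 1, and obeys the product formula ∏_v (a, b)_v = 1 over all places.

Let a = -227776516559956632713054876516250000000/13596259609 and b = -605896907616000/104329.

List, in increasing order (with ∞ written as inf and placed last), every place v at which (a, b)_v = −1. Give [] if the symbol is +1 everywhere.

[11, inf]

Mod squares: a ≡ -26, b ≡ -15015. Check v ∈ {∞, 2, 3, 5, 7, 11, 13, 17, 19, 23, 29, 31}.
v=2: v_2(a)=7, v_2(b)=8; units ≡ 3, 1 (mod 8); ε·ε+αω+βω = 1·0+7·0+8·1 ≡ 0  ⇒  (a,b)_2 = +1.
v=31: a=31^0·(≡20), b=31^2·(≡28) mod 31; (20|31)=+1, (28|31)=+1; (−1)^{0·2·15}·(+1)^2·(+1)^0 = +1.
v=5: a=5^10·(≡4), b=5^3·(≡3) mod 5; (4|5)=+1, (3|5)=-1; (−1)^{10·3·2}·(+1)^3·(-1)^10 = +1.
v=17: a=17^-2·(≡9), b=17^-2·(≡4) mod 17; (9|17)=+1, (4|17)=+1; (−1)^{-2·-2·8}·(+1)^-2·(+1)^-2 = +1.
v=∞: -26 < 0 and -15015 < 0  ⇒  (a,b)_∞ = -1.
v=19: a=19^-6·(≡2), b=19^-2·(≡10) mod 19; (2|19)=-1, (10|19)=-1; (−1)^{-6·-2·9}·(-1)^-2·(-1)^-6 = +1.
v=13: a=13^5·(≡6), b=13^1·(≡8) mod 13; (6|13)=-1, (8|13)=-1; (−1)^{5·1·6}·(-1)^1·(-1)^5 = +1.
v=7: a=7^4·(≡2), b=7^1·(≡4) mod 7; (2|7)=+1, (4|7)=+1; (−1)^{4·1·3}·(+1)^1·(+1)^4 = +1.
v=11: a=11^4·(≡6), b=11^1·(≡8) mod 11; (6|11)=-1, (8|11)=-1; (−1)^{4·1·5}·(-1)^1·(-1)^4 = -1.
v=23: a=23^2·(≡15), b=23^0·(≡16) mod 23; (15|23)=-1, (16|23)=+1; (−1)^{2·0·11}·(-1)^0·(+1)^2 = +1.
v=3: a=3^22·(≡1), b=3^9·(≡2) mod 3; (1|3)=+1, (2|3)=-1; (−1)^{22·9·1}·(+1)^9·(-1)^22 = +1.
v=29: a=29^2·(≡2), b=29^0·(≡13) mod 29; (2|29)=-1, (13|29)=+1; (−1)^{2·0·14}·(-1)^0·(+1)^2 = +1.
Ram(-26, -15015) = {11, ∞}; no ℚ_11-point on the conic.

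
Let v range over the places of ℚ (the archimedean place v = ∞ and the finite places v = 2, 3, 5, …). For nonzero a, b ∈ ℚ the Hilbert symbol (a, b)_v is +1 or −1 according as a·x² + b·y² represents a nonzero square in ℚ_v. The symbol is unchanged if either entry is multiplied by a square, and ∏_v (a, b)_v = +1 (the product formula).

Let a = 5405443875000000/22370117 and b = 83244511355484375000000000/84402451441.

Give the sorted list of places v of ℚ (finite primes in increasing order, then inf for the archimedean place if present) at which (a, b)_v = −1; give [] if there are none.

Mod squares: a ≡ 15015, b ≡ 390. Check v ∈ {∞, 2, 3, 5, 7, 11, 13}.
v=7: a=7^-5·(≡6), b=7^-8·(≡5) mod 7; (6|7)=-1, (5|7)=-1; (−1)^{-5·-8·3}·(-1)^-8·(-1)^-5 = -1.
v=13: a=13^3·(≡7), b=13^5·(≡3) mod 13; (7|13)=-1, (3|13)=+1; (−1)^{3·5·6}·(-1)^5·(+1)^3 = -1.
v=3: a=3^9·(≡1), b=3^15·(≡1) mod 3; (1|3)=+1, (1|3)=+1; (−1)^{9·15·1}·(+1)^15·(+1)^9 = -1.
v=∞: 15015 > 0 and 390 > 0  ⇒  (a,b)_∞ = +1.
v=2: v_2(a)=6, v_2(b)=9; units ≡ 7, 3 (mod 8); ε·ε+αω+βω = 1·1+6·1+9·0 ≡ 1  ⇒  (a,b)_2 = -1.
v=5: a=5^9·(≡2), b=5^15·(≡2) mod 5; (2|5)=-1, (2|5)=-1; (−1)^{9·15·2}·(-1)^15·(-1)^9 = +1.
v=11: a=11^-3·(≡4), b=11^-4·(≡3) mod 11; (4|11)=+1, (3|11)=+1; (−1)^{-3·-4·5}·(+1)^-4·(+1)^-3 = +1.
|Ram(15015, 390)| = 4, even; anisotropic at {2, 3, 7, 13}.

[2, 3, 7, 13]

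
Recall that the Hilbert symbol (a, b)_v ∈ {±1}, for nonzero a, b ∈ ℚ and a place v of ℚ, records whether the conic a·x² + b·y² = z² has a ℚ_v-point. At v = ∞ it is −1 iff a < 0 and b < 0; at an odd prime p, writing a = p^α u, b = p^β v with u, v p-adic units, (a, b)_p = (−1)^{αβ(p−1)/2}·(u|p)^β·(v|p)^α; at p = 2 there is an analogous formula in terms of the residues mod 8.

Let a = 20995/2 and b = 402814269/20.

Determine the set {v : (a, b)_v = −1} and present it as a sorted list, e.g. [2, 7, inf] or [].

[3, 5, 13, 17]

Mod squares: a ≡ 41990, b ≡ 2145. Check v ∈ {∞, 2, 3, 5, 11, 13, 17, 19}.
v=13: a=13^1·(≡8), b=13^1·(≡10) mod 13; (8|13)=-1, (10|13)=+1; (−1)^{1·1·6}·(-1)^1·(+1)^1 = -1.
v=5: a=5^1·(≡2), b=5^-1·(≡1) mod 5; (2|5)=-1, (1|5)=+1; (−1)^{1·-1·2}·(-1)^-1·(+1)^1 = -1.
v=2: v_2(a)=-1, v_2(b)=-2; units ≡ 3, 1 (mod 8); ε·ε+αω+βω = 1·0+-1·0+-2·1 ≡ 0  ⇒  (a,b)_2 = +1.
v=19: a=19^1·(≡11), b=19^2·(≡16) mod 19; (11|19)=+1, (16|19)=+1; (−1)^{1·2·9}·(+1)^2·(+1)^1 = +1.
v=11: a=11^0·(≡9), b=11^1·(≡8) mod 11; (9|11)=+1, (8|11)=-1; (−1)^{0·1·5}·(+1)^1·(-1)^0 = +1.
v=3: a=3^0·(≡2), b=3^3·(≡1) mod 3; (2|3)=-1, (1|3)=+1; (−1)^{0·3·1}·(-1)^3·(+1)^0 = -1.
v=17: a=17^1·(≡14), b=17^2·(≡14) mod 17; (14|17)=-1, (14|17)=-1; (−1)^{1·2·8}·(-1)^2·(-1)^1 = -1.
v=∞: 41990 > 0 and 2145 > 0  ⇒  (a,b)_∞ = +1.
Ram(41990, 2145) = {3, 5, 13, 17}; no ℚ_3-point on the conic.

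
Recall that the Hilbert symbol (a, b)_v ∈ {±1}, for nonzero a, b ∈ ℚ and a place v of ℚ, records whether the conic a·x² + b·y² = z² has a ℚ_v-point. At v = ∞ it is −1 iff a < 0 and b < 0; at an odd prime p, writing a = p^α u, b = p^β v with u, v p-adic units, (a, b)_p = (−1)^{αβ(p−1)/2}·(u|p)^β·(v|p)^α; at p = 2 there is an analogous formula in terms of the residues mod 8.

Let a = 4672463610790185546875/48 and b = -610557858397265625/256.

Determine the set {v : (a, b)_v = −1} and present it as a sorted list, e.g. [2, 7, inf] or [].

(a, b) ≡ (13096545, -572033) mod (ℚ^×)²; places V = {2, 3, 5, 7, 11, 17, 19, 23, 29, ∞}.
(a,b)_17: α=1, u≡2; β=1, v≡11 (mod 17); (2|17)=+1, (11|17)=-1; sign (−1)^0·+1^1·-1^1 = -1.
(a,b)_29: α=3, u≡18; β=2, v≡21 (mod 29); (18|29)=-1, (21|29)=-1; sign (−1)^0·-1^2·-1^3 = -1.
(a,b)_5: α=11, u≡1; β=8, v≡3 (mod 5); (1|5)=+1, (3|5)=-1; sign (−1)^0·+1^8·-1^11 = -1.
(a,b)_23: α=1, u≡4; β=1, v≡7 (mod 23); (4|23)=+1, (7|23)=-1; sign (−1)^1·+1^1·-1^1 = +1.
(a,b)_2: α=-4, β=-8; u≡1, v≡7 (mod 8); ε(u)ε(v)=0·1, αω(v)=-4·0, βω(u)=-8·0; sum ≡ 0  ⇒  +1.
(a,b)_19: α=4, u≡7; β=3, v≡8 (mod 19); (7|19)=+1, (8|19)=-1; sign (−1)^0·+1^3·-1^4 = +1.
(a,b)_∞: sgn(13096545)=+, sgn(-572033)=−, so +1.
(a,b)_11: α=1, u≡2; β=1, v≡5 (mod 11); (2|11)=-1, (5|11)=+1; sign (−1)^1·-1^1·+1^1 = +1.
(a,b)_7: α=1, u≡3; β=1, v≡6 (mod 7); (3|7)=-1, (6|7)=-1; sign (−1)^1·-1^1·-1^1 = -1.
(a,b)_3: α=-1, u≡2; β=2, v≡1 (mod 3); (2|3)=-1, (1|3)=+1; sign (−1)^0·-1^2·+1^-1 = +1.
Ram(13096545, -572033) = {5, 7, 17, 29}; no ℚ_5-point on the conic.

[5, 7, 17, 29]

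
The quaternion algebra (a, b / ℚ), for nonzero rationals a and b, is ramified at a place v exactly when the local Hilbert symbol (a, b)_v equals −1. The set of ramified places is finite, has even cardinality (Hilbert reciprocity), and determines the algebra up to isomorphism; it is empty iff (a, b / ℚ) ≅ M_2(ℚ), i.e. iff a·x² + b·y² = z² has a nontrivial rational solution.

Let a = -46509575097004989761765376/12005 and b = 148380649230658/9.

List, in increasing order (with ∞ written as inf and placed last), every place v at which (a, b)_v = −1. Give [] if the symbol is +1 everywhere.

[5, 29]

Mod squares: a ≡ -3055, b ≡ 2351842. Check v ∈ {∞, 2, 3, 5, 7, 13, 23, 29, 41, 43, 47}.
v=29: a=29^2·(≡10), b=29^1·(≡14) mod 29; (10|29)=-1, (14|29)=-1; (−1)^{2·1·14}·(-1)^1·(-1)^2 = -1.
v=3: a=3^2·(≡2), b=3^-2·(≡1) mod 3; (2|3)=-1, (1|3)=+1; (−1)^{2·-2·1}·(-1)^-2·(+1)^2 = +1.
v=13: a=13^3·(≡12), b=13^4·(≡3) mod 13; (12|13)=+1, (3|13)=+1; (−1)^{3·4·6}·(+1)^4·(+1)^3 = +1.
v=23: a=23^2·(≡6), b=23^1·(≡15) mod 23; (6|23)=+1, (15|23)=-1; (−1)^{2·1·11}·(+1)^1·(-1)^2 = +1.
v=∞: -3055 < 0 and 2351842 > 0  ⇒  (a,b)_∞ = +1.
v=2: v_2(a)=14, v_2(b)=1; units ≡ 1, 1 (mod 8); ε·ε+αω+βω = 0·0+14·0+1·0 ≡ 0  ⇒  (a,b)_2 = +1.
v=5: a=5^-1·(≡4), b=5^0·(≡2) mod 5; (4|5)=+1, (2|5)=-1; (−1)^{-1·0·2}·(+1)^0·(-1)^-1 = -1.
v=7: a=7^-4·(≡2), b=7^0·(≡6) mod 7; (2|7)=+1, (6|7)=-1; (−1)^{-4·0·3}·(+1)^0·(-1)^-4 = +1.
v=47: a=47^3·(≡35), b=47^2·(≡32) mod 47; (35|47)=-1, (32|47)=+1; (−1)^{3·2·23}·(-1)^2·(+1)^3 = +1.
v=41: a=41^2·(≡9), b=41^1·(≡13) mod 41; (9|41)=+1, (13|41)=-1; (−1)^{2·1·20}·(+1)^1·(-1)^2 = +1.
v=43: a=43^2·(≡13), b=43^1·(≡11) mod 43; (13|43)=+1, (11|43)=+1; (−1)^{2·1·21}·(+1)^1·(+1)^2 = +1.
(-3055, 2351842 / ℚ) ramifies at {5, 29}: a division algebra.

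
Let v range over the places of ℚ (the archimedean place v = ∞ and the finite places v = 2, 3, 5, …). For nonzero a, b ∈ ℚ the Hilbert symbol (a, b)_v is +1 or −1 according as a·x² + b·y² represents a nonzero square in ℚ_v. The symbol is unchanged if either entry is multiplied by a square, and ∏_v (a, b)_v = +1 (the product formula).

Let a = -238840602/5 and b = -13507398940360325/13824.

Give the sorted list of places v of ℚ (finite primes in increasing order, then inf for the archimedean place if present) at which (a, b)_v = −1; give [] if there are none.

[3, 5, 23, inf]

(a, b) ≡ (-144210, -12558) mod (ℚ^×)²; places V = {2, 3, 5, 7, 11, 13, 17, 19, 23, ∞}.
(a,b)_19: α=1, u≡14; β=2, v≡11 (mod 19); (14|19)=-1, (11|19)=+1; sign (−1)^0·-1^2·+1^1 = +1.
(a,b)_11: α=1, u≡6; β=4, v≡5 (mod 11); (6|11)=-1, (5|11)=+1; sign (−1)^0·-1^4·+1^1 = +1.
(a,b)_3: α=1, u≡2; β=-3, v≡2 (mod 3); (2|3)=-1, (2|3)=-1; sign (−1)^1·-1^-3·-1^1 = -1.
(a,b)_13: α=2, u≡10; β=3, v≡12 (mod 13); (10|13)=+1, (12|13)=+1; sign (−1)^0·+1^3·+1^2 = +1.
(a,b)_17: α=0, u≡13; β=2, v≡6 (mod 17); (13|17)=+1, (6|17)=-1; sign (−1)^0·+1^2·-1^0 = +1.
(a,b)_2: α=1, β=-9; u≡7, v≡1 (mod 8); ε(u)ε(v)=1·0, αω(v)=1·0, βω(u)=-9·0; sum ≡ 0  ⇒  +1.
(a,b)_5: α=-1, u≡3; β=2, v≡3 (mod 5); (3|5)=-1, (3|5)=-1; sign (−1)^0·-1^2·-1^-1 = -1.
(a,b)_∞: sgn(-144210)=−, sgn(-12558)=−, so -1.
(a,b)_7: α=2, u≡1; β=1, v≡3 (mod 7); (1|7)=+1, (3|7)=-1; sign (−1)^0·+1^1·-1^2 = +1.
(a,b)_23: α=1, u≡16; β=1, v≡1 (mod 23); (16|23)=+1, (1|23)=+1; sign (−1)^1·+1^1·+1^1 = -1.
|Ram(-144210, -12558)| = 4, even; anisotropic at {3, 5, 23, ∞}.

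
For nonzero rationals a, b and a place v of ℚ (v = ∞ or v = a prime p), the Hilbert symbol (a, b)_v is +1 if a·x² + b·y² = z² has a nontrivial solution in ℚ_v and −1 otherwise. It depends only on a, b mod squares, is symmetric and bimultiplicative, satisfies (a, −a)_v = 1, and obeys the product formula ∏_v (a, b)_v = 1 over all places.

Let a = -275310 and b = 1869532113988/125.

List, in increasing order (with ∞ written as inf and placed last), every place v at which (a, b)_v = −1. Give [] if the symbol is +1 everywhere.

[2, 7]

Mod squares: a ≡ -30590, b ≡ 745085. Check v ∈ {∞, 2, 3, 5, 7, 11, 19, 23, 31}.
v=∞: -30590 < 0 and 745085 > 0  ⇒  (a,b)_∞ = +1.
v=31: a=31^0·(≡1), b=31^1·(≡4) mod 31; (1|31)=+1, (4|31)=+1; (−1)^{0·1·15}·(+1)^1·(+1)^0 = +1.
v=19: a=19^1·(≡7), b=19^1·(≡13) mod 19; (7|19)=+1, (13|19)=-1; (−1)^{1·1·9}·(+1)^1·(-1)^1 = +1.
v=23: a=23^1·(≡13), b=23^3·(≡14) mod 23; (13|23)=+1, (14|23)=-1; (−1)^{1·3·11}·(+1)^3·(-1)^1 = +1.
v=11: a=11^0·(≡9), b=11^3·(≡8) mod 11; (9|11)=+1, (8|11)=-1; (−1)^{0·3·5}·(+1)^3·(-1)^0 = +1.
v=2: v_2(a)=1, v_2(b)=2; units ≡ 1, 5 (mod 8); ε·ε+αω+βω = 0·0+1·1+2·0 ≡ 1  ⇒  (a,b)_2 = -1.
v=5: a=5^1·(≡3), b=5^-3·(≡3) mod 5; (3|5)=-1, (3|5)=-1; (−1)^{1·-3·2}·(-1)^-3·(-1)^1 = +1.
v=3: a=3^2·(≡1), b=3^0·(≡2) mod 3; (1|3)=+1, (2|3)=-1; (−1)^{2·0·1}·(+1)^0·(-1)^2 = +1.
v=7: a=7^1·(≡3), b=7^2·(≡3) mod 7; (3|7)=-1, (3|7)=-1; (−1)^{1·2·3}·(-1)^2·(-1)^1 = -1.
|Ram(-30590, 745085)| = 2, even; anisotropic at {2, 7}.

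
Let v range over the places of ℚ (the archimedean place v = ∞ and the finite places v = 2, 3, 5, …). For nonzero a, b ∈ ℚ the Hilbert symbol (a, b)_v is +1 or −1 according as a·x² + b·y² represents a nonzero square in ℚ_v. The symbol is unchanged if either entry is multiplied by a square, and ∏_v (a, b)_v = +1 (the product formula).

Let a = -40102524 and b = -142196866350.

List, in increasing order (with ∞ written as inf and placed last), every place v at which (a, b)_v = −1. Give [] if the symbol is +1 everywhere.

[17, inf]

(a, b) ≡ (-1113959, -7854) mod (ℚ^×)²; places V = {2, 3, 5, 7, 11, 17, 23, 37, ∞}.
(a,b)_17: α=1, u≡16; β=1, v≡10 (mod 17); (16|17)=+1, (10|17)=-1; sign (−1)^0·+1^1·-1^1 = -1.
(a,b)_23: α=1, u≡19; β=2, v≡12 (mod 23); (19|23)=-1, (12|23)=+1; sign (−1)^0·-1^2·+1^1 = +1.
(a,b)_2: α=2, β=1; u≡1, v≡1 (mod 8); ε(u)ε(v)=0·0, αω(v)=2·0, βω(u)=1·0; sum ≡ 0  ⇒  +1.
(a,b)_3: α=2, u≡1; β=1, v≡1 (mod 3); (1|3)=+1, (1|3)=+1; sign (−1)^0·+1^1·+1^2 = +1.
(a,b)_7: α=1, u≡1; β=1, v≡5 (mod 7); (1|7)=+1, (5|7)=-1; sign (−1)^1·+1^1·-1^1 = +1.
(a,b)_∞: sgn(-1113959)=−, sgn(-7854)=−, so -1.
(a,b)_11: α=1, u≡2; β=1, v≡4 (mod 11); (2|11)=-1, (4|11)=+1; sign (−1)^1·-1^1·+1^1 = +1.
(a,b)_5: α=0, u≡1; β=2, v≡1 (mod 5); (1|5)=+1, (1|5)=+1; sign (−1)^0·+1^2·+1^0 = +1.
(a,b)_37: α=1, u≡26; β=2, v≡25 (mod 37); (26|37)=+1, (25|37)=+1; sign (−1)^0·+1^2·+1^1 = +1.
Ram(-1113959, -7854) = {17, ∞}; no ℚ_17-point on the conic.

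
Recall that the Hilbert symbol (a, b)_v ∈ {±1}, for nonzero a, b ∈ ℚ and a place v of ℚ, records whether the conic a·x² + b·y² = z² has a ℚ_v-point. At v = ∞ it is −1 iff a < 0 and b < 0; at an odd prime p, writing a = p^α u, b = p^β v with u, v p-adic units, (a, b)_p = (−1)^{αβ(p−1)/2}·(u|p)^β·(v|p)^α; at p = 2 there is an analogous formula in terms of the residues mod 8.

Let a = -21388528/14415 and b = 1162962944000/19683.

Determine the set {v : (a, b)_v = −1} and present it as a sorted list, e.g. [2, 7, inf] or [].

[2, 7]

Mod squares: a ≡ -105, b ≡ 195. Check v ∈ {∞, 2, 3, 5, 7, 11, 13, 19, 23, 31}.
v=7: a=7^1·(≡5), b=7^0·(≡3) mod 7; (5|7)=-1, (3|7)=-1; (−1)^{1·0·3}·(-1)^0·(-1)^1 = -1.
v=31: a=31^-2·(≡1), b=31^0·(≡9) mod 31; (1|31)=+1, (9|31)=+1; (−1)^{-2·0·15}·(+1)^0·(+1)^-2 = +1.
v=2: v_2(a)=4, v_2(b)=14; units ≡ 7, 3 (mod 8); ε·ε+αω+βω = 1·1+4·1+14·0 ≡ 1  ⇒  (a,b)_2 = -1.
v=11: a=11^0·(≡3), b=11^2·(≡2) mod 11; (3|11)=+1, (2|11)=-1; (−1)^{0·2·5}·(+1)^2·(-1)^0 = +1.
v=13: a=13^0·(≡9), b=13^1·(≡6) mod 13; (9|13)=+1, (6|13)=-1; (−1)^{0·1·6}·(+1)^1·(-1)^0 = +1.
v=23: a=23^2·(≡15), b=23^0·(≡19) mod 23; (15|23)=-1, (19|23)=-1; (−1)^{2·0·11}·(-1)^0·(-1)^2 = +1.
v=3: a=3^-1·(≡1), b=3^-9·(≡2) mod 3; (1|3)=+1, (2|3)=-1; (−1)^{-1·-9·1}·(+1)^-9·(-1)^-1 = +1.
v=∞: -105 < 0 and 195 > 0  ⇒  (a,b)_∞ = +1.
v=19: a=19^2·(≡1), b=19^2·(≡17) mod 19; (1|19)=+1, (17|19)=+1; (−1)^{2·2·9}·(+1)^2·(+1)^2 = +1.
v=5: a=5^-1·(≡4), b=5^3·(≡4) mod 5; (4|5)=+1, (4|5)=+1; (−1)^{-1·3·2}·(+1)^3·(+1)^-1 = +1.
(-105, 195 / ℚ) ramifies at {2, 7}: a division algebra.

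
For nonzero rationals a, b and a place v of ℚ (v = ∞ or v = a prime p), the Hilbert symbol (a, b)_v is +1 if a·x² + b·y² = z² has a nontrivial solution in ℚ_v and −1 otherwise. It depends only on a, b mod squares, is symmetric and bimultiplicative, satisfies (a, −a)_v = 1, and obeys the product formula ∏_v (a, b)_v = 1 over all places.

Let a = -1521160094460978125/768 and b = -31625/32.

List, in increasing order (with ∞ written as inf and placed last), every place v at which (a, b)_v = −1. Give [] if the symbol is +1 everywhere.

[3, 17, 23, inf]

(a, b) ≡ (-53295, -2530) mod (ℚ^×)²; places V = {2, 3, 5, 7, 11, 17, 19, 23, ∞}.
(a,b)_19: α=3, u≡17; β=0, v≡11 (mod 19); (17|19)=+1, (11|19)=+1; sign (−1)^0·+1^0·+1^3 = +1.
(a,b)_11: α=5, u≡2; β=1, v≡4 (mod 11); (2|11)=-1, (4|11)=+1; sign (−1)^1·-1^1·+1^5 = +1.
(a,b)_3: α=-1, u≡1; β=0, v≡2 (mod 3); (1|3)=+1, (2|3)=-1; sign (−1)^0·+1^0·-1^-1 = -1.
(a,b)_5: α=5, u≡4; β=3, v≡1 (mod 5); (4|5)=+1, (1|5)=+1; sign (−1)^0·+1^3·+1^5 = +1.
(a,b)_17: α=1, u≡3; β=0, v≡11 (mod 17); (3|17)=-1, (11|17)=-1; sign (−1)^0·-1^0·-1^1 = -1.
(a,b)_7: α=2, u≡6; β=0, v≡2 (mod 7); (6|7)=-1, (2|7)=+1; sign (−1)^0·-1^0·+1^2 = +1.
(a,b)_2: α=-8, β=-5; u≡1, v≡7 (mod 8); ε(u)ε(v)=0·1, αω(v)=-8·0, βω(u)=-5·0; sum ≡ 0  ⇒  +1.
(a,b)_∞: sgn(-53295)=−, sgn(-2530)=−, so -1.
(a,b)_23: α=2, u≡11; β=1, v≡21 (mod 23); (11|23)=-1, (21|23)=-1; sign (−1)^0·-1^1·-1^2 = -1.
|Ram(-53295, -2530)| = 4, even; anisotropic at {3, 17, 23, ∞}.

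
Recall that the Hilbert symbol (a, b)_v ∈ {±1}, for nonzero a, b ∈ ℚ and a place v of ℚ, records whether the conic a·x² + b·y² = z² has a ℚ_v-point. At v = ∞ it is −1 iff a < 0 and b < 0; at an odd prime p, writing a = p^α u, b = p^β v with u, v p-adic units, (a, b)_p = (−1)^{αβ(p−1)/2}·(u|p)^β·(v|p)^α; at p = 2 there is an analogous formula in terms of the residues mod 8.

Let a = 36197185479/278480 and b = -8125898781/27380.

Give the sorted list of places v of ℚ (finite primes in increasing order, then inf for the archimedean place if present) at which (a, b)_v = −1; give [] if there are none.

(a, b) ≡ (31395, -345345) mod (ℚ^×)²; places V = {2, 3, 5, 7, 11, 13, 23, 37, 59, ∞}.
(a,b)_59: α=-2, u≡57; β=0, v≡15 (mod 59); (57|59)=+1, (15|59)=+1; sign (−1)^0·+1^0·+1^-2 = +1.
(a,b)_5: α=-1, u≡4; β=-1, v≡4 (mod 5); (4|5)=+1, (4|5)=+1; sign (−1)^0·+1^-1·+1^-1 = +1.
(a,b)_3: α=1, u≡1; β=1, v≡1 (mod 3); (1|3)=+1, (1|3)=+1; sign (−1)^1·+1^1·+1^1 = -1.
(a,b)_7: α=9, u≡6; β=7, v≡1 (mod 7); (6|7)=-1, (1|7)=+1; sign (−1)^1·-1^7·+1^9 = +1.
(a,b)_37: α=0, u≡19; β=-2, v≡13 (mod 37); (19|37)=-1, (13|37)=-1; sign (−1)^0·-1^-2·-1^0 = +1.
(a,b)_11: α=0, u≡1; β=1, v≡8 (mod 11); (1|11)=+1, (8|11)=-1; sign (−1)^0·+1^1·-1^0 = +1.
(a,b)_2: α=-4, β=-2; u≡3, v≡7 (mod 8); ε(u)ε(v)=1·1, αω(v)=-4·0, βω(u)=-2·1; sum ≡ 1  ⇒  -1.
(a,b)_23: α=1, u≡9; β=1, v≡4 (mod 23); (9|23)=+1, (4|23)=+1; sign (−1)^1·+1^1·+1^1 = -1.
(a,b)_13: α=1, u≡12; β=1, v≡11 (mod 13); (12|13)=+1, (11|13)=-1; sign (−1)^0·+1^1·-1^1 = -1.
(a,b)_∞: sgn(31395)=+, sgn(-345345)=−, so +1.
(31395, -345345 / ℚ) ramifies at {2, 3, 13, 23}: a division algebra.

[2, 3, 13, 23]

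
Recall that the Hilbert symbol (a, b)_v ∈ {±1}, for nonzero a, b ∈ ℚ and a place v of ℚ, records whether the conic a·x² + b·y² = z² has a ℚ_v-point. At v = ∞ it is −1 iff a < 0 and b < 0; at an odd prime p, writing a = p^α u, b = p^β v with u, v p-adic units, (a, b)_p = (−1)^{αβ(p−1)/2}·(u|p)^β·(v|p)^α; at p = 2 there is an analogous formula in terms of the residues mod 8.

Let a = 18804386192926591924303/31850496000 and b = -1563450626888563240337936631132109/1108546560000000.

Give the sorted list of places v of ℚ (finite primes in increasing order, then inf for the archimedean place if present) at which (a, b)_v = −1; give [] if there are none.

[3, 5, 11, 17]

Mod squares: a ≡ 105, b ≡ -5870865. Check v ∈ {∞, 2, 3, 5, 7, 11, 13, 17, 23, 29, 37, 43}.
v=13: a=13^4·(≡10), b=13^3·(≡8) mod 13; (10|13)=+1, (8|13)=-1; (−1)^{4·3·6}·(+1)^3·(-1)^4 = +1.
v=23: a=23^2·(≡2), b=23^3·(≡10) mod 23; (2|23)=+1, (10|23)=-1; (−1)^{2·3·11}·(+1)^3·(-1)^2 = +1.
v=43: a=43^2·(≡39), b=43^2·(≡31) mod 43; (39|43)=-1, (31|43)=+1; (−1)^{2·2·21}·(-1)^2·(+1)^2 = +1.
v=37: a=37^2·(≡13), b=37^4·(≡10) mod 37; (13|37)=-1, (10|37)=+1; (−1)^{2·4·18}·(-1)^4·(+1)^2 = +1.
v=2: v_2(a)=-20, v_2(b)=-16; units ≡ 1, 7 (mod 8); ε·ε+αω+βω = 0·1+-20·0+-16·0 ≡ 0  ⇒  (a,b)_2 = +1.
v=5: a=5^-3·(≡1), b=5^-7·(≡2) mod 5; (1|5)=+1, (2|5)=-1; (−1)^{-3·-7·2}·(+1)^-7·(-1)^-3 = -1.
v=29: a=29^2·(≡21), b=29^4·(≡12) mod 29; (21|29)=-1, (12|29)=-1; (−1)^{2·4·14}·(-1)^4·(-1)^2 = +1.
v=17: a=17^4·(≡12), b=17^5·(≡3) mod 17; (12|17)=-1, (3|17)=-1; (−1)^{4·5·8}·(-1)^5·(-1)^4 = -1.
v=3: a=3^-5·(≡2), b=3^-9·(≡2) mod 3; (2|3)=-1, (2|3)=-1; (−1)^{-5·-9·1}·(-1)^-9·(-1)^-5 = -1.
v=11: a=11^0·(≡8), b=11^-1·(≡3) mod 11; (8|11)=-1, (3|11)=+1; (−1)^{0·-1·5}·(-1)^-1·(+1)^0 = -1.
v=7: a=7^1·(≡1), b=7^5·(≡5) mod 7; (1|7)=+1, (5|7)=-1; (−1)^{1·5·3}·(+1)^5·(-1)^1 = +1.
v=∞: 105 > 0 and -5870865 < 0  ⇒  (a,b)_∞ = +1.
Ram(105, -5870865) = {3, 5, 11, 17}; no ℚ_3-point on the conic.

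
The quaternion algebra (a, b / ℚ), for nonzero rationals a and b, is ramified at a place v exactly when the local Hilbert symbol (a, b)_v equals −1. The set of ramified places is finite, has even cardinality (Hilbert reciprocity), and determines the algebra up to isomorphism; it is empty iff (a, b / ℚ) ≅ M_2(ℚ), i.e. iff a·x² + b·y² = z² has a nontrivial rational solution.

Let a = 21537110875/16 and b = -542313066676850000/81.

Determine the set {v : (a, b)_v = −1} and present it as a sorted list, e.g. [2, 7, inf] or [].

Mod squares: a ≡ 115, b ≡ -13685. Check v ∈ {∞, 2, 3, 5, 7, 17, 23}.
v=17: a=17^2·(≡8), b=17^3·(≡3) mod 17; (8|17)=+1, (3|17)=-1; (−1)^{2·3·8}·(+1)^3·(-1)^2 = +1.
v=2: v_2(a)=-4, v_2(b)=4; units ≡ 3, 3 (mod 8); ε·ε+αω+βω = 1·1+-4·1+4·1 ≡ 1  ⇒  (a,b)_2 = -1.
v=23: a=23^3·(≡10), b=23^5·(≡3) mod 23; (10|23)=-1, (3|23)=+1; (−1)^{3·5·11}·(-1)^5·(+1)^3 = +1.
v=7: a=7^2·(≡6), b=7^3·(≡6) mod 7; (6|7)=-1, (6|7)=-1; (−1)^{2·3·3}·(-1)^3·(-1)^2 = -1.
v=3: a=3^0·(≡1), b=3^-4·(≡1) mod 3; (1|3)=+1, (1|3)=+1; (−1)^{0·-4·1}·(+1)^-4·(+1)^0 = +1.
v=∞: 115 > 0 and -13685 < 0  ⇒  (a,b)_∞ = +1.
v=5: a=5^3·(≡2), b=5^5·(≡3) mod 5; (2|5)=-1, (3|5)=-1; (−1)^{3·5·2}·(-1)^5·(-1)^3 = +1.
Ram(115, -13685) = {2, 7}; no ℚ_2-point on the conic.

[2, 7]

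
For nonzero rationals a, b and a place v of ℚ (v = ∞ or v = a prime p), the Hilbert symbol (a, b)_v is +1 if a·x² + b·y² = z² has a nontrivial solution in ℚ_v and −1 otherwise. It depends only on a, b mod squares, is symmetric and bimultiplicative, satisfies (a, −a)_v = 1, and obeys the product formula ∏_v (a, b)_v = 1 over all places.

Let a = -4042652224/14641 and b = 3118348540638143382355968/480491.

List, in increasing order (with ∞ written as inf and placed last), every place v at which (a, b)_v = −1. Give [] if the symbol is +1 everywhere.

[2, 3, 17, 23, 31, 43]

Mod squares: a ≡ -218569, b ≡ 223596087. Check v ∈ {∞, 2, 3, 7, 11, 13, 17, 19, 23, 31, 43}.
v=13: a=13^1·(≡4), b=13^3·(≡4) mod 13; (4|13)=+1, (4|13)=+1; (−1)^{1·3·6}·(+1)^3·(+1)^1 = +1.
v=43: a=43^1·(≡22), b=43^3·(≡20) mod 43; (22|43)=-1, (20|43)=-1; (−1)^{1·3·21}·(-1)^3·(-1)^1 = -1.
v=17: a=17^3·(≡5), b=17^3·(≡2) mod 17; (5|17)=-1, (2|17)=+1; (−1)^{3·3·8}·(-1)^3·(+1)^3 = -1.
v=2: v_2(a)=6, v_2(b)=16; units ≡ 7, 7 (mod 8); ε·ε+αω+βω = 1·1+6·0+16·0 ≡ 1  ⇒  (a,b)_2 = -1.
v=31: a=31^0·(≡6), b=31^1·(≡28) mod 31; (6|31)=-1, (28|31)=+1; (−1)^{0·1·15}·(-1)^1·(+1)^0 = -1.
v=∞: -218569 < 0 and 223596087 > 0  ⇒  (a,b)_∞ = +1.
v=7: a=7^0·(≡3), b=7^2·(≡1) mod 7; (3|7)=-1, (1|7)=+1; (−1)^{0·2·3}·(-1)^2·(+1)^0 = +1.
v=23: a=23^1·(≡20), b=23^3·(≡10) mod 23; (20|23)=-1, (10|23)=-1; (−1)^{1·3·11}·(-1)^3·(-1)^1 = -1.
v=11: a=11^-4·(≡5), b=11^-3·(≡8) mod 11; (5|11)=+1, (8|11)=-1; (−1)^{-4·-3·5}·(+1)^-3·(-1)^-4 = +1.
v=19: a=19^0·(≡4), b=19^-2·(≡15) mod 19; (4|19)=+1, (15|19)=-1; (−1)^{0·-2·9}·(+1)^-2·(-1)^0 = +1.
v=3: a=3^0·(≡2), b=3^1·(≡2) mod 3; (2|3)=-1, (2|3)=-1; (−1)^{0·1·1}·(-1)^1·(-1)^0 = -1.
|Ram(-218569, 223596087)| = 6, even; anisotropic at {2, 3, 17, 23, 31, 43}.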